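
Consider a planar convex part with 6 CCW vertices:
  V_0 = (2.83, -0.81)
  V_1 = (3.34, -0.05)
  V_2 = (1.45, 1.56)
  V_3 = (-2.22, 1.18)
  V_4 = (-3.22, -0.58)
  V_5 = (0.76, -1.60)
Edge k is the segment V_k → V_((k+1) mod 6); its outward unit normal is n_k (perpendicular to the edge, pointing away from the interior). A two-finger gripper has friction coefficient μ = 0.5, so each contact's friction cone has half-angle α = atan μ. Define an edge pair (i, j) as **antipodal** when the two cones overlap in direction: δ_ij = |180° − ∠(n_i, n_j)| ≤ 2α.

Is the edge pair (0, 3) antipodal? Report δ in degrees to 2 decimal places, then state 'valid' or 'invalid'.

α = atan 0.5 = 26.57°;  2α = 53.13°
edge 0: e_0 = (+0.51, +0.76);  n_0 = (+0.8304, -0.5572)
edge 3: e_3 = (-1.00, -1.76);  n_3 = (-0.8695, +0.4940)
∠(n_0, n_3) = 175.74°
δ = |180° − 175.74°| = 4.26°
4.26° ≤ 2α = 53.13°  →  valid

δ = 4.26°, valid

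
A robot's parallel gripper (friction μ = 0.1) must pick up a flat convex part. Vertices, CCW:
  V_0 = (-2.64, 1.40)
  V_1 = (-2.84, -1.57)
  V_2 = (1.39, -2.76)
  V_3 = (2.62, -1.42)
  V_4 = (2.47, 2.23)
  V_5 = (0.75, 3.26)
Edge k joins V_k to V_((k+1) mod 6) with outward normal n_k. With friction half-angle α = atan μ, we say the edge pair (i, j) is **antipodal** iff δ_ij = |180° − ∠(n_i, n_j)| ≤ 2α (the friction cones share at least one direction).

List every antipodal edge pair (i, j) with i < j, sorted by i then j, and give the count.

count = 1; pairs: (0,3)

α = atan 0.1 = 5.71°;  2α = 11.42°
n_0 = (-0.9977, +0.0672)
n_1 = (-0.2708, -0.9626)
n_2 = (+0.7367, -0.6762)
n_3 = (+0.9992, +0.0411)
n_4 = (+0.5138, +0.8579)
n_5 = (-0.4810, +0.8767)
  (0,1): δ = 101.86°  ·
  (0,2): δ = 38.70°  ·
  (0,3): δ = 6.21°  ✓
  (0,4): δ = 62.94°  ·
  (0,5): δ = 122.60°  ·
  (1,2): δ = 116.84°  ·
  (1,3): δ = 71.93°  ·
  (1,4): δ = 15.20°  ·
  (1,5): δ = 44.46°  ·
  (2,3): δ = 135.10°  ·
  (2,4): δ = 78.37°  ·
  (2,5): δ = 18.70°  ·
  (3,4): δ = 123.27°  ·
  (3,5): δ = 63.60°  ·
  (4,5): δ = 120.33°  ·
antipodal pairs: 1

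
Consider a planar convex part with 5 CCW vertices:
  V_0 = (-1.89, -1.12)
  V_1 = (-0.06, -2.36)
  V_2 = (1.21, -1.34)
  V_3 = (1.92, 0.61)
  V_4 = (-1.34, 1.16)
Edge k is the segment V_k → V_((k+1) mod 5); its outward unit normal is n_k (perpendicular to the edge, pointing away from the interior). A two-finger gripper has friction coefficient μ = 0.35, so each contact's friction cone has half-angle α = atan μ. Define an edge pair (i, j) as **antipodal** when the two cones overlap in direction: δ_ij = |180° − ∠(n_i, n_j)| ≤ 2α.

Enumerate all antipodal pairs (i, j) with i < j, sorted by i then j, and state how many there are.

count = 3; pairs: (0,3), (1,4), (2,4)

α = atan 0.35 = 19.29°;  2α = 38.58°
n_0 = (-0.5609, -0.8279)
n_1 = (+0.6262, -0.7797)
n_2 = (+0.9397, -0.3421)
n_3 = (+0.1664, +0.9861)
n_4 = (-0.9721, +0.2345)
  (0,1): δ = 107.11°  ·
  (0,2): δ = 75.89°  ·
  (0,3): δ = 24.55°  ✓
  (0,4): δ = 110.56°  ·
  (1,2): δ = 148.78°  ·
  (1,3): δ = 48.35°  ·
  (1,4): δ = 37.67°  ✓
  (2,3): δ = 79.57°  ·
  (2,4): δ = 6.44°  ✓
  (3,4): δ = 93.99°  ·
antipodal pairs: 3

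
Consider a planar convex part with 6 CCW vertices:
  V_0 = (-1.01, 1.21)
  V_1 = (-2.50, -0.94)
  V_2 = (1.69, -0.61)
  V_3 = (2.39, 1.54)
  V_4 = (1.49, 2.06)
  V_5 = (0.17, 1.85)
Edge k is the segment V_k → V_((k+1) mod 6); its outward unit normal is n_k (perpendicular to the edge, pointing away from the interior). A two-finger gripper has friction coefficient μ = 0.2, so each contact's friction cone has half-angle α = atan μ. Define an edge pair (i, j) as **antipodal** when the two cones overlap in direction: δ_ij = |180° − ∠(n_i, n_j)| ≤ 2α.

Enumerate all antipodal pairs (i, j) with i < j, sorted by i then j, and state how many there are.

α = atan 0.2 = 11.31°;  2α = 22.62°
n_0 = (-0.8219, +0.5696)
n_1 = (+0.0785, -0.9969)
n_2 = (+0.9509, -0.3096)
n_3 = (+0.5003, +0.8659)
n_4 = (-0.1571, +0.9876)
n_5 = (-0.4768, +0.8790)
  (0,1): δ = 50.77°  ·
  (0,2): δ = 16.69°  ✓
  (0,3): δ = 94.70°  ·
  (0,4): δ = 133.76°  ·
  (0,5): δ = 153.20°  ·
  (1,2): δ = 112.54°  ·
  (1,3): δ = 34.52°  ·
  (1,4): δ = 4.54°  ✓
  (1,5): δ = 23.97°  ·
  (2,3): δ = 101.98°  ·
  (2,4): δ = 62.93°  ·
  (2,5): δ = 43.49°  ·
  (3,4): δ = 140.94°  ·
  (3,5): δ = 121.51°  ·
  (4,5): δ = 160.57°  ·
antipodal pairs: 2

count = 2; pairs: (0,2), (1,4)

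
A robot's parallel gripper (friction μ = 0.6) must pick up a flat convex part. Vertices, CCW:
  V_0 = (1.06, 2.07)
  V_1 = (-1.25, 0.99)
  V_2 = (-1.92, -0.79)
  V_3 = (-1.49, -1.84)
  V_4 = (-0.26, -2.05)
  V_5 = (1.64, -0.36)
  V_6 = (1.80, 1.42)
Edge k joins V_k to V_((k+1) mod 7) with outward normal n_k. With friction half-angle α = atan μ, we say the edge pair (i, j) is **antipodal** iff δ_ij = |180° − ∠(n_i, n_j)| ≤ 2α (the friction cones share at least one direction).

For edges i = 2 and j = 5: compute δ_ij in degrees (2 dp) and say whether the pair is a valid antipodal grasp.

α = atan 0.6 = 30.96°;  2α = 61.93°
edge 2: e_2 = (+0.43, -1.05);  n_2 = (-0.9254, -0.3790)
edge 5: e_5 = (+0.16, +1.78);  n_5 = (+0.9960, -0.0895)
∠(n_2, n_5) = 152.59°
δ = |180° − 152.59°| = 27.41°
27.41° ≤ 2α = 61.93°  →  valid

δ = 27.41°, valid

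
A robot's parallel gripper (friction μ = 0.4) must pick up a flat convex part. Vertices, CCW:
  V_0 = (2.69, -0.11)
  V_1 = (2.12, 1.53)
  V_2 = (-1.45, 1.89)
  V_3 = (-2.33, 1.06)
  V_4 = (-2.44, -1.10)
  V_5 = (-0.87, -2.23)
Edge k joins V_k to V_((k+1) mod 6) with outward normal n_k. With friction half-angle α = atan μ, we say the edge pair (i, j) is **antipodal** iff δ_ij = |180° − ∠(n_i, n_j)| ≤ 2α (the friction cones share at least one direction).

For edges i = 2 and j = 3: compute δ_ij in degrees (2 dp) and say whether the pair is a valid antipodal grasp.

α = atan 0.4 = 21.80°;  2α = 43.60°
edge 2: e_2 = (-0.88, -0.83);  n_2 = (-0.6861, +0.7275)
edge 3: e_3 = (-0.11, -2.16);  n_3 = (-0.9987, +0.0509)
∠(n_2, n_3) = 43.76°
δ = |180° − 43.76°| = 136.24°
136.24° > 2α = 43.60°  →  invalid

δ = 136.24°, invalid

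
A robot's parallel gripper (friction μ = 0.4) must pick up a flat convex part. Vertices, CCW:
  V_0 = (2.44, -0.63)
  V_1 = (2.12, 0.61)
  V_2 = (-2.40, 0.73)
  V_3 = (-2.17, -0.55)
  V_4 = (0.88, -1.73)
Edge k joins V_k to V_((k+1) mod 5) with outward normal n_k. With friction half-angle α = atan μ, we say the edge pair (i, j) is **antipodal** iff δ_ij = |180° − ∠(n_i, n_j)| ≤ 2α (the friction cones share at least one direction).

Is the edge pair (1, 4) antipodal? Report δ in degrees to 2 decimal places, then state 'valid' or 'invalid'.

α = atan 0.4 = 21.80°;  2α = 43.60°
edge 1: e_1 = (-4.52, +0.12);  n_1 = (+0.0265, +0.9996)
edge 4: e_4 = (+1.56, +1.10);  n_4 = (+0.5763, -0.8173)
∠(n_1, n_4) = 143.29°
δ = |180° − 143.29°| = 36.71°
36.71° ≤ 2α = 43.60°  →  valid

δ = 36.71°, valid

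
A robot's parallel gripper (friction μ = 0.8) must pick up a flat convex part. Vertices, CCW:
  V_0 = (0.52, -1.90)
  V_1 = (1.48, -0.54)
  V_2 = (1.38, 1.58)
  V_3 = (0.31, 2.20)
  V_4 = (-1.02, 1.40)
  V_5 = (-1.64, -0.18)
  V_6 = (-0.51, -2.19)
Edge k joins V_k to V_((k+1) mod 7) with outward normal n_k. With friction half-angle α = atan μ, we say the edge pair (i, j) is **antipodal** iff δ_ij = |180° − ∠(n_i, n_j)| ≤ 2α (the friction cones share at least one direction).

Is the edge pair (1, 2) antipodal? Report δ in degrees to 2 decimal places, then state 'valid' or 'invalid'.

α = atan 0.8 = 38.66°;  2α = 77.32°
edge 1: e_1 = (-0.10, +2.12);  n_1 = (+0.9989, +0.0471)
edge 2: e_2 = (-1.07, +0.62);  n_2 = (+0.5014, +0.8652)
∠(n_1, n_2) = 57.21°
δ = |180° − 57.21°| = 122.79°
122.79° > 2α = 77.32°  →  invalid

δ = 122.79°, invalid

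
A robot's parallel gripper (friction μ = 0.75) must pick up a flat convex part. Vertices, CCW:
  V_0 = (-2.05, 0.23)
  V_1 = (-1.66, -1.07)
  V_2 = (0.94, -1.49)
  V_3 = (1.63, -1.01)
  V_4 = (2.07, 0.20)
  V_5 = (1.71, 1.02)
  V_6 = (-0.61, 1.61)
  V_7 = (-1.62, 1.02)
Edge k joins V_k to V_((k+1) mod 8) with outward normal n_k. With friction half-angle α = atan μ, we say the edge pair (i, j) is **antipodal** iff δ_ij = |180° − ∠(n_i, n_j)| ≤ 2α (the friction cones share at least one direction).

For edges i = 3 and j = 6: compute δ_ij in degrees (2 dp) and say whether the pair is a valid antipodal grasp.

δ = 39.73°, valid

α = atan 0.75 = 36.87°;  2α = 73.74°
edge 3: e_3 = (+0.44, +1.21);  n_3 = (+0.9398, -0.3417)
edge 6: e_6 = (-1.01, -0.59);  n_6 = (-0.5044, +0.8635)
∠(n_3, n_6) = 140.27°
δ = |180° − 140.27°| = 39.73°
39.73° ≤ 2α = 73.74°  →  valid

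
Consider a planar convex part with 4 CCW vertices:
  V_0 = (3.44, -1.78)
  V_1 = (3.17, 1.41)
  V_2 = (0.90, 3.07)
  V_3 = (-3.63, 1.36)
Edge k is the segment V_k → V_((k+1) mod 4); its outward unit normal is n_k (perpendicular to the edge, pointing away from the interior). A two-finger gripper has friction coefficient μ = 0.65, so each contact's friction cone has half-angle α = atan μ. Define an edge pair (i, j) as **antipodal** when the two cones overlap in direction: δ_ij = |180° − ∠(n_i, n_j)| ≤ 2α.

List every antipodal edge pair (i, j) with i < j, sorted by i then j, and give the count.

count = 3; pairs: (0,3), (1,3), (2,3)

α = atan 0.65 = 33.02°;  2α = 66.05°
n_0 = (+0.9964, +0.0843)
n_1 = (+0.5903, +0.8072)
n_2 = (-0.3532, +0.9356)
n_3 = (-0.4059, -0.9139)
  (0,1): δ = 131.02°  ·
  (0,2): δ = 74.16°  ·
  (0,3): δ = 61.21°  ✓
  (1,2): δ = 123.14°  ·
  (1,3): δ = 12.23°  ✓
  (2,3): δ = 44.63°  ✓
antipodal pairs: 3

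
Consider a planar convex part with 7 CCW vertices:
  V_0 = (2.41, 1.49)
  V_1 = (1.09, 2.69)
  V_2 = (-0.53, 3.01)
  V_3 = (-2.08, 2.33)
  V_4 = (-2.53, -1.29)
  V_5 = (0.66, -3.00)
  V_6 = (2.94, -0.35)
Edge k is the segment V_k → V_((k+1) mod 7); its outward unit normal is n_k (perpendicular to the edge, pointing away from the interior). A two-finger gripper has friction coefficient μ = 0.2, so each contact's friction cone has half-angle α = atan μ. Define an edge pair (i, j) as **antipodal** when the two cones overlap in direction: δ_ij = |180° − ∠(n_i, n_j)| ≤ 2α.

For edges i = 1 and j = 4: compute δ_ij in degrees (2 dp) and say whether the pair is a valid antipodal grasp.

δ = 17.02°, valid

α = atan 0.2 = 11.31°;  2α = 22.62°
edge 1: e_1 = (-1.62, +0.32);  n_1 = (+0.1938, +0.9810)
edge 4: e_4 = (+3.19, -1.71);  n_4 = (-0.4725, -0.8814)
∠(n_1, n_4) = 162.98°
δ = |180° − 162.98°| = 17.02°
17.02° ≤ 2α = 22.62°  →  valid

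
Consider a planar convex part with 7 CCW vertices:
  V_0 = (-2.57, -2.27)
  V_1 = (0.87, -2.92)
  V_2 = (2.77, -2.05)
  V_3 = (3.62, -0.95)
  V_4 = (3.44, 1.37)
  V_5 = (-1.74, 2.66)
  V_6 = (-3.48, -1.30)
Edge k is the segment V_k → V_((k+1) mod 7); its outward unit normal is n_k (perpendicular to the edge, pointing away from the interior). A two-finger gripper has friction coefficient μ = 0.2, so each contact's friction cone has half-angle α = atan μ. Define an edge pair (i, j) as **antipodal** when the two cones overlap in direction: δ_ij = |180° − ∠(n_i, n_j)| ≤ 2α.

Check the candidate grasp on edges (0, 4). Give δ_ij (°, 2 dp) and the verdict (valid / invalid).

α = atan 0.2 = 11.31°;  2α = 22.62°
edge 0: e_0 = (+3.44, -0.65);  n_0 = (-0.1857, -0.9826)
edge 4: e_4 = (-5.18, +1.29);  n_4 = (+0.2417, +0.9704)
∠(n_0, n_4) = 176.72°
δ = |180° − 176.72°| = 3.28°
3.28° ≤ 2α = 22.62°  →  valid

δ = 3.28°, valid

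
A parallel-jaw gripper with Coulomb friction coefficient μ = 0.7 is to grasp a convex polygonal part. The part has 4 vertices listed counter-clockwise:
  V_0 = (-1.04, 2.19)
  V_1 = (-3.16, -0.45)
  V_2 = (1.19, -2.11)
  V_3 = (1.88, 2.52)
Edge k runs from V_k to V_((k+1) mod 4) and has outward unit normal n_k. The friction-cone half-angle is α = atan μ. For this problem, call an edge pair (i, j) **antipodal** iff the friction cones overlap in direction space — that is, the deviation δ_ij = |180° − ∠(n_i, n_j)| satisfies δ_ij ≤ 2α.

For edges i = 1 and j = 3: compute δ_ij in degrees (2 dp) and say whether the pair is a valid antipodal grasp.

δ = 27.34°, valid

α = atan 0.7 = 34.99°;  2α = 69.98°
edge 1: e_1 = (+4.35, -1.66);  n_1 = (-0.3565, -0.9343)
edge 3: e_3 = (-2.92, -0.33);  n_3 = (-0.1123, +0.9937)
∠(n_1, n_3) = 152.66°
δ = |180° − 152.66°| = 27.34°
27.34° ≤ 2α = 69.98°  →  valid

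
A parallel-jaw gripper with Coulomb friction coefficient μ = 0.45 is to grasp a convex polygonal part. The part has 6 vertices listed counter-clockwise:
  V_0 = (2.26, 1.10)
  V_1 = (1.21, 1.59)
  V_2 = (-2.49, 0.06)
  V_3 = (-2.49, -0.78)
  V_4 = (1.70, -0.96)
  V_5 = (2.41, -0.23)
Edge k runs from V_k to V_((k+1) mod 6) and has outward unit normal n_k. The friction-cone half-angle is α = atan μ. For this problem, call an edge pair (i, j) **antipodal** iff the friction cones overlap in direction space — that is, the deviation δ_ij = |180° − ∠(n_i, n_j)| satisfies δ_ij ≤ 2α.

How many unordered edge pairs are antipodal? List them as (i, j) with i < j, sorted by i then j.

α = atan 0.45 = 24.23°;  2α = 48.46°
n_0 = (+0.4229, +0.9062)
n_1 = (-0.3821, +0.9241)
n_2 = (-1.0000, -0.0000)
n_3 = (-0.0429, -0.9991)
n_4 = (+0.7169, -0.6972)
n_5 = (+0.9937, +0.1121)
  (0,1): δ = 132.52°  ·
  (0,2): δ = 64.98°  ·
  (0,3): δ = 22.56°  ✓
  (0,4): δ = 70.81°  ·
  (0,5): δ = 121.45°  ·
  (1,2): δ = 112.47°  ·
  (1,3): δ = 24.93°  ✓
  (1,4): δ = 23.33°  ✓
  (1,5): δ = 73.97°  ·
  (2,3): δ = 92.46°  ·
  (2,4): δ = 44.20°  ✓
  (2,5): δ = 6.43°  ✓
  (3,4): δ = 131.74°  ·
  (3,5): δ = 81.11°  ·
  (4,5): δ = 129.36°  ·
antipodal pairs: 5

count = 5; pairs: (0,3), (1,3), (1,4), (2,4), (2,5)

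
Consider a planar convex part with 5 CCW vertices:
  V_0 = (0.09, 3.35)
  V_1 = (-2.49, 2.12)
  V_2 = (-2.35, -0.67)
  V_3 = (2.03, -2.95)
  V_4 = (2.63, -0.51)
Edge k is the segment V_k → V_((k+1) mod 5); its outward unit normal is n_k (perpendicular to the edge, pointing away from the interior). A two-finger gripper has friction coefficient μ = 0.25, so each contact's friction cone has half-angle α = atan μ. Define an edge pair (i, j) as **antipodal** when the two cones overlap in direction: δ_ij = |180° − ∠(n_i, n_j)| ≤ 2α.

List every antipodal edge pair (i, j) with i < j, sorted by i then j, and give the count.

count = 1; pairs: (1,3)

α = atan 0.25 = 14.04°;  2α = 28.07°
n_0 = (-0.4303, +0.9027)
n_1 = (-0.9987, -0.0501)
n_2 = (-0.4617, -0.8870)
n_3 = (+0.9711, -0.2388)
n_4 = (+0.8354, +0.5497)
  (0,1): δ = 112.62°  ·
  (0,2): δ = 52.99°  ·
  (0,3): δ = 50.70°  ·
  (0,4): δ = 97.86°  ·
  (1,2): δ = 120.37°  ·
  (1,3): δ = 16.69°  ✓
  (1,4): δ = 30.47°  ·
  (2,3): δ = 76.32°  ·
  (2,4): δ = 29.15°  ·
  (3,4): δ = 132.84°  ·
antipodal pairs: 1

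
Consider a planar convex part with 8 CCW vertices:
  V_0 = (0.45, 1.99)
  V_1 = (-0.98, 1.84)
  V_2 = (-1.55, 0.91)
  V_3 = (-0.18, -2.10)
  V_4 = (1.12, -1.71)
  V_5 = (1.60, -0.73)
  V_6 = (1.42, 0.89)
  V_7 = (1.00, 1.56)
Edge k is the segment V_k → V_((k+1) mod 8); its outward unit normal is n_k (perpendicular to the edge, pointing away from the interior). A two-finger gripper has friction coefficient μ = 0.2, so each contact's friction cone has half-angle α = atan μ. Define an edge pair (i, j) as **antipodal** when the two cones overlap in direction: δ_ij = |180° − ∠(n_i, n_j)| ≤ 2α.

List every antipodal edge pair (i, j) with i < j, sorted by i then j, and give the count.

α = atan 0.2 = 11.31°;  2α = 22.62°
n_0 = (-0.1043, +0.9945)
n_1 = (-0.8526, +0.5226)
n_2 = (-0.9102, -0.4143)
n_3 = (+0.2873, -0.9578)
n_4 = (+0.8981, -0.4399)
n_5 = (+0.9939, +0.1104)
n_6 = (+0.8473, +0.5311)
n_7 = (+0.6159, +0.7878)
  (0,1): δ = 127.49°  ·
  (0,2): δ = 71.52°  ·
  (0,3): δ = 10.71°  ✓
  (0,4): δ = 57.92°  ·
  (0,5): δ = 90.35°  ·
  (0,6): δ = 116.09°  ·
  (0,7): δ = 135.99°  ·
  (1,2): δ = 124.02°  ·
  (1,3): δ = 41.80°  ·
  (1,4): δ = 5.41°  ✓
  (1,5): δ = 37.84°  ·
  (1,6): δ = 63.59°  ·
  (1,7): δ = 83.49°  ·
  (2,3): δ = 97.77°  ·
  (2,4): δ = 50.57°  ·
  (2,5): δ = 18.13°  ✓
  (2,6): δ = 7.61°  ✓
  (2,7): δ = 27.51°  ·
  (3,4): δ = 132.79°  ·
  (3,5): δ = 100.36°  ·
  (3,6): δ = 74.62°  ·
  (3,7): δ = 54.72°  ·
  (4,5): δ = 147.56°  ·
  (4,6): δ = 121.82°  ·
  (4,7): δ = 101.92°  ·
  (5,6): δ = 154.26°  ·
  (5,7): δ = 134.36°  ·
  (6,7): δ = 160.10°  ·
antipodal pairs: 4

count = 4; pairs: (0,3), (1,4), (2,5), (2,6)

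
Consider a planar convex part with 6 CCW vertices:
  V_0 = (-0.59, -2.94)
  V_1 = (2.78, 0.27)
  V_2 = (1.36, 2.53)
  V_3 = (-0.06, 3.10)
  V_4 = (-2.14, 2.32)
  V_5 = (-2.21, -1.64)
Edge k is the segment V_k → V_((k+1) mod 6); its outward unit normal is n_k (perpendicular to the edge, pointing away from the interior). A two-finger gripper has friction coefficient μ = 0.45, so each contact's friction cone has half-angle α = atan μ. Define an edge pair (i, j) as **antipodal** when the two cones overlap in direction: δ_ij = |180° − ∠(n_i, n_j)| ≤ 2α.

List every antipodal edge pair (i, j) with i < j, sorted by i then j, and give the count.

count = 5; pairs: (0,3), (0,4), (1,4), (1,5), (2,5)

α = atan 0.45 = 24.23°;  2α = 48.46°
n_0 = (+0.6897, -0.7241)
n_1 = (+0.8467, +0.5320)
n_2 = (+0.3725, +0.9280)
n_3 = (-0.3511, +0.9363)
n_4 = (-0.9998, +0.0177)
n_5 = (-0.6259, -0.7799)
  (0,1): δ = 101.47°  ·
  (0,2): δ = 65.48°  ·
  (0,3): δ = 23.05°  ✓
  (0,4): δ = 45.38°  ✓
  (0,5): δ = 97.65°  ·
  (1,2): δ = 144.01°  ·
  (1,3): δ = 101.59°  ·
  (1,4): δ = 33.15°  ✓
  (1,5): δ = 19.11°  ✓
  (2,3): δ = 137.57°  ·
  (2,4): δ = 69.14°  ·
  (2,5): δ = 16.88°  ✓
  (3,4): δ = 111.57°  ·
  (3,5): δ = 59.30°  ·
  (4,5): δ = 127.73°  ·
antipodal pairs: 5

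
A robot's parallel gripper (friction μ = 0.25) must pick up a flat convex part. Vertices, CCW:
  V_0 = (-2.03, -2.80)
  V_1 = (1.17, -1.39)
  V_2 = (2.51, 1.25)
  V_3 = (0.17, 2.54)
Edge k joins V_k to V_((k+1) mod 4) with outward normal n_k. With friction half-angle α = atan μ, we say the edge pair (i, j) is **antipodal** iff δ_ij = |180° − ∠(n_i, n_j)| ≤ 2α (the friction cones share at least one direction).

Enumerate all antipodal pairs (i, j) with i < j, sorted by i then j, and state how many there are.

count = 1; pairs: (1,3)

α = atan 0.25 = 14.04°;  2α = 28.07°
n_0 = (+0.4032, -0.9151)
n_1 = (+0.8917, -0.4526)
n_2 = (+0.4828, +0.8757)
n_3 = (-0.9246, +0.3809)
  (0,1): δ = 140.69°  ·
  (0,2): δ = 52.65°  ·
  (0,3): δ = 43.83°  ·
  (1,2): δ = 91.96°  ·
  (1,3): δ = 4.52°  ✓
  (2,3): δ = 83.52°  ·
antipodal pairs: 1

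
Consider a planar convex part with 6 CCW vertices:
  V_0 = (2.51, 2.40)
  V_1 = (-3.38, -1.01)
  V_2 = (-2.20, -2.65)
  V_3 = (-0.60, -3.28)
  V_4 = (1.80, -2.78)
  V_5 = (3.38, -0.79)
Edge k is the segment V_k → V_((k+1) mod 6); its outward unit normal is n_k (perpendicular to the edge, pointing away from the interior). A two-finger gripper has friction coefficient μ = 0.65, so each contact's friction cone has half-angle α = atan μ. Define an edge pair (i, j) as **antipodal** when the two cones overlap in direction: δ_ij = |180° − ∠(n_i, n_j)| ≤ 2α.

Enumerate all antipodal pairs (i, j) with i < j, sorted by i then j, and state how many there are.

count = 5; pairs: (0,2), (0,3), (0,4), (1,5), (2,5)

α = atan 0.65 = 33.02°;  2α = 66.05°
n_0 = (-0.5010, +0.8654)
n_1 = (-0.8117, -0.5840)
n_2 = (-0.3664, -0.9305)
n_3 = (+0.2040, -0.9790)
n_4 = (+0.7832, -0.6218)
n_5 = (+0.9648, +0.2631)
  (0,1): δ = 84.33°  ·
  (0,2): δ = 51.56°  ✓
  (0,3): δ = 18.30°  ✓
  (0,4): δ = 21.48°  ✓
  (0,5): δ = 75.19°  ·
  (1,2): δ = 147.23°  ·
  (1,3): δ = 113.97°  ·
  (1,4): δ = 74.18°  ·
  (1,5): δ = 20.48°  ✓
  (2,3): δ = 146.74°  ·
  (2,4): δ = 106.96°  ·
  (2,5): δ = 53.25°  ✓
  (3,4): δ = 140.22°  ·
  (3,5): δ = 86.51°  ·
  (4,5): δ = 126.30°  ·
antipodal pairs: 5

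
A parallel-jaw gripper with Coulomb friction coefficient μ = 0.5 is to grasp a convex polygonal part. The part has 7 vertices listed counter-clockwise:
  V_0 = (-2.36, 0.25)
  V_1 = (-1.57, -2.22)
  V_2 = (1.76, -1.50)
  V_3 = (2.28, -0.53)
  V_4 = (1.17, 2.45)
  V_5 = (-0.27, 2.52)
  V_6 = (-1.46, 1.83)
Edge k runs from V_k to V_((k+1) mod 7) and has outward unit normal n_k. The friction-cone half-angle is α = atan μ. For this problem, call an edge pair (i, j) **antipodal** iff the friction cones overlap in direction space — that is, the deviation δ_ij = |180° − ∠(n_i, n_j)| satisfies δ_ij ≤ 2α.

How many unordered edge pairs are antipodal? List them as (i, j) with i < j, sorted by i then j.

α = atan 0.5 = 26.57°;  2α = 53.13°
n_0 = (-0.9525, -0.3046)
n_1 = (+0.2113, -0.9774)
n_2 = (+0.8813, -0.4725)
n_3 = (+0.9371, +0.3491)
n_4 = (+0.0486, +0.9988)
n_5 = (-0.5016, +0.8651)
n_6 = (-0.8689, +0.4950)
  (0,1): δ = 95.54°  ·
  (0,2): δ = 45.93°  ✓
  (0,3): δ = 2.69°  ✓
  (0,4): δ = 69.48°  ·
  (0,5): δ = 102.37°  ·
  (0,6): δ = 132.60°  ·
  (1,2): δ = 130.40°  ·
  (1,3): δ = 81.77°  ·
  (1,4): δ = 14.98°  ✓
  (1,5): δ = 17.91°  ✓
  (1,6): δ = 48.13°  ✓
  (2,3): δ = 131.38°  ·
  (2,4): δ = 64.59°  ·
  (2,5): δ = 31.70°  ✓
  (2,6): δ = 1.47°  ✓
  (3,4): δ = 113.21°  ·
  (3,5): δ = 80.32°  ·
  (3,6): δ = 50.10°  ✓
  (4,5): δ = 147.11°  ·
  (4,6): δ = 116.88°  ·
  (5,6): δ = 149.77°  ·
antipodal pairs: 8

count = 8; pairs: (0,2), (0,3), (1,4), (1,5), (1,6), (2,5), (2,6), (3,6)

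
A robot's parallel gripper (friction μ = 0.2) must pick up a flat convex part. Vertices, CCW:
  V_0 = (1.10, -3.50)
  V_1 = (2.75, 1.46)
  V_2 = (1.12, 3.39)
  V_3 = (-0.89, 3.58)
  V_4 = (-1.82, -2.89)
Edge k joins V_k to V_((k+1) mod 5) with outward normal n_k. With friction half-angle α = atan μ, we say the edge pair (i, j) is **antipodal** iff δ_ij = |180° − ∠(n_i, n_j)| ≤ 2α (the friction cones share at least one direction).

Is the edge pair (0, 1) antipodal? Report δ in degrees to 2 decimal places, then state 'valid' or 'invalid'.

α = atan 0.2 = 11.31°;  2α = 22.62°
edge 0: e_0 = (+1.65, +4.96);  n_0 = (+0.9489, -0.3157)
edge 1: e_1 = (-1.63, +1.93);  n_1 = (+0.7640, +0.6452)
∠(n_0, n_1) = 58.58°
δ = |180° − 58.58°| = 121.42°
121.42° > 2α = 22.62°  →  invalid

δ = 121.42°, invalid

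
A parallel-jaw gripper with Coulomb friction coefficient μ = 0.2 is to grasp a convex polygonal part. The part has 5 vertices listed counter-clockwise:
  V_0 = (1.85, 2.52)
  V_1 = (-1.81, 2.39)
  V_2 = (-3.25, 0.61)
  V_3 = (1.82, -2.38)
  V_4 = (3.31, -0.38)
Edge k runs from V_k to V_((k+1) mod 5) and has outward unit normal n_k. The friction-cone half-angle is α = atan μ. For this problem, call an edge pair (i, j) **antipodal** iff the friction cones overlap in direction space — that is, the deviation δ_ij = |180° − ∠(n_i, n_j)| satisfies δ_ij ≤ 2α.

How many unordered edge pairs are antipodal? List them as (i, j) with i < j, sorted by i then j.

α = atan 0.2 = 11.31°;  2α = 22.62°
n_0 = (-0.0355, +0.9994)
n_1 = (-0.7774, +0.6289)
n_2 = (-0.5080, -0.8614)
n_3 = (+0.8019, -0.5974)
n_4 = (+0.8932, +0.4497)
  (0,1): δ = 131.01°  ·
  (0,2): δ = 32.56°  ·
  (0,3): δ = 51.28°  ·
  (0,4): δ = 114.69°  ·
  (1,2): δ = 81.56°  ·
  (1,3): δ = 2.29°  ✓
  (1,4): δ = 65.70°  ·
  (2,3): δ = 96.16°  ·
  (2,4): δ = 32.75°  ·
  (3,4): δ = 116.59°  ·
antipodal pairs: 1

count = 1; pairs: (1,3)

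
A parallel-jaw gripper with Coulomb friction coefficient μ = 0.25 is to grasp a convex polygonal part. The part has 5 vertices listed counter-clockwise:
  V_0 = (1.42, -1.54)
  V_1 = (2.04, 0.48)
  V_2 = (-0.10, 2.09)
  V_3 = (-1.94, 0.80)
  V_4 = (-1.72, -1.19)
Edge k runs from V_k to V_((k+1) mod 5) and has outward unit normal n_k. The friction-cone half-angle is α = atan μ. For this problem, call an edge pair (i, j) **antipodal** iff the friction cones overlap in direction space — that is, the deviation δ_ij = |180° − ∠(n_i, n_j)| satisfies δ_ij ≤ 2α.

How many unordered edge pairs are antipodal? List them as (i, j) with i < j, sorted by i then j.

count = 1; pairs: (0,3)

α = atan 0.25 = 14.04°;  2α = 28.07°
n_0 = (+0.9560, -0.2934)
n_1 = (+0.6012, +0.7991)
n_2 = (-0.5741, +0.8188)
n_3 = (-0.9939, -0.1099)
n_4 = (-0.1108, -0.9938)
  (0,1): δ = 109.89°  ·
  (0,2): δ = 37.90°  ·
  (0,3): δ = 23.37°  ✓
  (0,4): δ = 100.70°  ·
  (1,2): δ = 108.01°  ·
  (1,3): δ = 46.74°  ·
  (1,4): δ = 30.60°  ·
  (2,3): δ = 118.73°  ·
  (2,4): δ = 41.39°  ·
  (3,4): δ = 102.67°  ·
antipodal pairs: 1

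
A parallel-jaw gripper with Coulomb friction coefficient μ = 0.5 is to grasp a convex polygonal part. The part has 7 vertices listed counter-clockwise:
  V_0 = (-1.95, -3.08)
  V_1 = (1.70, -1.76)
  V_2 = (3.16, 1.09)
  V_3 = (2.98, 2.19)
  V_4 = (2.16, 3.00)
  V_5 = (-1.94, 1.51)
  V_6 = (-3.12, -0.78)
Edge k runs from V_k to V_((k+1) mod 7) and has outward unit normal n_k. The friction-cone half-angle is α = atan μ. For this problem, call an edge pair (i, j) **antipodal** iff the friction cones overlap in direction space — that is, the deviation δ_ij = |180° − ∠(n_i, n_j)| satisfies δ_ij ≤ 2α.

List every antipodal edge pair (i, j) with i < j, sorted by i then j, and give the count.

α = atan 0.5 = 26.57°;  2α = 53.13°
n_0 = (+0.3401, -0.9404)
n_1 = (+0.8900, -0.4559)
n_2 = (+0.9869, +0.1615)
n_3 = (+0.7028, +0.7114)
n_4 = (-0.3416, +0.9399)
n_5 = (-0.8889, +0.4580)
n_6 = (-0.8913, -0.4534)
  (0,1): δ = 137.01°  ·
  (0,2): δ = 100.59°  ·
  (0,3): δ = 64.53°  ·
  (0,4): δ = 0.09°  ✓
  (0,5): δ = 42.86°  ✓
  (0,6): δ = 97.08°  ·
  (1,2): δ = 143.58°  ·
  (1,3): δ = 107.52°  ·
  (1,4): δ = 42.90°  ✓
  (1,5): δ = 0.14°  ✓
  (1,6): δ = 54.09°  ·
  (2,3): δ = 143.94°  ·
  (2,4): δ = 79.32°  ·
  (2,5): δ = 36.55°  ✓
  (2,6): δ = 17.67°  ✓
  (3,4): δ = 115.38°  ·
  (3,5): δ = 72.61°  ·
  (3,6): δ = 18.39°  ✓
  (4,5): δ = 137.23°  ·
  (4,6): δ = 83.01°  ·
  (5,6): δ = 125.78°  ·
antipodal pairs: 7

count = 7; pairs: (0,4), (0,5), (1,4), (1,5), (2,5), (2,6), (3,6)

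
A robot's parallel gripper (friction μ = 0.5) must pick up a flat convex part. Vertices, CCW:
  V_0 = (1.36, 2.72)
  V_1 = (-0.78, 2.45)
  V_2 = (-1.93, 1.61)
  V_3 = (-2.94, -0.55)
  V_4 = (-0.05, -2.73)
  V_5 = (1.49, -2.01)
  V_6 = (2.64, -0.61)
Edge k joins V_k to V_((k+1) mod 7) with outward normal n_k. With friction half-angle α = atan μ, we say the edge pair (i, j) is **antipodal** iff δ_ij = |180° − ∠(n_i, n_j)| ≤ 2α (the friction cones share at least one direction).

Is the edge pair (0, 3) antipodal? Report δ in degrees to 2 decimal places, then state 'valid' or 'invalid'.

α = atan 0.5 = 26.57°;  2α = 53.13°
edge 0: e_0 = (-2.14, -0.27);  n_0 = (-0.1252, +0.9921)
edge 3: e_3 = (+2.89, -2.18);  n_3 = (-0.6022, -0.7983)
∠(n_0, n_3) = 135.78°
δ = |180° − 135.78°| = 44.22°
44.22° ≤ 2α = 53.13°  →  valid

δ = 44.22°, valid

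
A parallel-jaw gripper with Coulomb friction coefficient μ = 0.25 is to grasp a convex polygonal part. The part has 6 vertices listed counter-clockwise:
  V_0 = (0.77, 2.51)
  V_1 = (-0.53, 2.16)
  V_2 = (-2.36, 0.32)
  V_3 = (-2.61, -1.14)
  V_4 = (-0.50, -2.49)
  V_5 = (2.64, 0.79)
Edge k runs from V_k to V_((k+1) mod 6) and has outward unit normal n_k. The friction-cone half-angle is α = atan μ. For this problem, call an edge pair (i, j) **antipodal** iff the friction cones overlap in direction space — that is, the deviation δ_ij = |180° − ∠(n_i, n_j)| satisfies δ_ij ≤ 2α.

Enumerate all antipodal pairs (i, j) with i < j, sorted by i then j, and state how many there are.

α = atan 0.25 = 14.04°;  2α = 28.07°
n_0 = (-0.2600, +0.9656)
n_1 = (-0.7090, +0.7052)
n_2 = (-0.9857, +0.1688)
n_3 = (-0.5389, -0.8423)
n_4 = (+0.7224, -0.6915)
n_5 = (+0.6770, +0.7360)
  (0,1): δ = 149.91°  ·
  (0,2): δ = 114.79°  ·
  (0,3): δ = 47.68°  ·
  (0,4): δ = 31.18°  ·
  (0,5): δ = 122.32°  ·
  (1,2): δ = 144.87°  ·
  (1,3): δ = 77.77°  ·
  (1,4): δ = 1.09°  ✓
  (1,5): δ = 92.24°  ·
  (2,3): δ = 112.89°  ·
  (2,4): δ = 34.03°  ·
  (2,5): δ = 57.11°  ·
  (3,4): δ = 101.14°  ·
  (3,5): δ = 10.00°  ✓
  (4,5): δ = 88.86°  ·
antipodal pairs: 2

count = 2; pairs: (1,4), (3,5)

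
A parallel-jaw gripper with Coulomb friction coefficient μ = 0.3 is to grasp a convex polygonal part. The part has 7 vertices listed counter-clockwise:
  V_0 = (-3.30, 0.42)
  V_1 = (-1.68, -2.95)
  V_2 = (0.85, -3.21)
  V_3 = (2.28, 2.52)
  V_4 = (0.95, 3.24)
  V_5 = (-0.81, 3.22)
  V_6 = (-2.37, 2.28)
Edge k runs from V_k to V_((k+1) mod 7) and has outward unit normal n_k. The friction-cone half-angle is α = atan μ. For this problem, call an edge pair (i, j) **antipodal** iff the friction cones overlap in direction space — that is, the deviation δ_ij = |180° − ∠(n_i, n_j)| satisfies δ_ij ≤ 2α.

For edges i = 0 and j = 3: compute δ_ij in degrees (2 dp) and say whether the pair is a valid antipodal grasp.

δ = 35.90°, invalid

α = atan 0.3 = 16.70°;  2α = 33.40°
edge 0: e_0 = (+1.62, -3.37);  n_0 = (-0.9013, -0.4333)
edge 3: e_3 = (-1.33, +0.72);  n_3 = (+0.4761, +0.8794)
∠(n_0, n_3) = 144.10°
δ = |180° − 144.10°| = 35.90°
35.90° > 2α = 33.40°  →  invalid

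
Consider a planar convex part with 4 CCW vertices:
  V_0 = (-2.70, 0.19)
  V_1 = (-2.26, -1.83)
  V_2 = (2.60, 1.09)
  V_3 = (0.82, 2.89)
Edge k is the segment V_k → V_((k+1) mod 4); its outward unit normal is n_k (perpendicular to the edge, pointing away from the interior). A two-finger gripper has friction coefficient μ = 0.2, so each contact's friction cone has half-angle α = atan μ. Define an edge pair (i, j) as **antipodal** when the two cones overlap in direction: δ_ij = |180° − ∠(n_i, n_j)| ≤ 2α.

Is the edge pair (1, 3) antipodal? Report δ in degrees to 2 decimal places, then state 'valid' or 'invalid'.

δ = 6.49°, valid

α = atan 0.2 = 11.31°;  2α = 22.62°
edge 1: e_1 = (+4.86, +2.92);  n_1 = (+0.5150, -0.8572)
edge 3: e_3 = (-3.52, -2.70);  n_3 = (-0.6086, +0.7935)
∠(n_1, n_3) = 173.51°
δ = |180° − 173.51°| = 6.49°
6.49° ≤ 2α = 22.62°  →  valid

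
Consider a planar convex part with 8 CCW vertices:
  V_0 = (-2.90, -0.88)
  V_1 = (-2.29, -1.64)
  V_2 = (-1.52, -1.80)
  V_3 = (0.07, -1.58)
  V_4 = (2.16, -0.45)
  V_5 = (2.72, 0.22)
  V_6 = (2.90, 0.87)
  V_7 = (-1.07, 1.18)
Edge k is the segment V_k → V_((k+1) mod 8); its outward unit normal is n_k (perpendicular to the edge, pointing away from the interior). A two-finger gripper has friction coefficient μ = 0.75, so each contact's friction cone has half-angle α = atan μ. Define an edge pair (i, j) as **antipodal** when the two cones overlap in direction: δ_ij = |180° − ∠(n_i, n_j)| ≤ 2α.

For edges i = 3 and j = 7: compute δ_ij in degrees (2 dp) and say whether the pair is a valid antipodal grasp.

δ = 19.98°, valid

α = atan 0.75 = 36.87°;  2α = 73.74°
edge 3: e_3 = (+2.09, +1.13);  n_3 = (+0.4756, -0.8797)
edge 7: e_7 = (-1.83, -2.06);  n_7 = (-0.7476, +0.6641)
∠(n_3, n_7) = 160.02°
δ = |180° − 160.02°| = 19.98°
19.98° ≤ 2α = 73.74°  →  valid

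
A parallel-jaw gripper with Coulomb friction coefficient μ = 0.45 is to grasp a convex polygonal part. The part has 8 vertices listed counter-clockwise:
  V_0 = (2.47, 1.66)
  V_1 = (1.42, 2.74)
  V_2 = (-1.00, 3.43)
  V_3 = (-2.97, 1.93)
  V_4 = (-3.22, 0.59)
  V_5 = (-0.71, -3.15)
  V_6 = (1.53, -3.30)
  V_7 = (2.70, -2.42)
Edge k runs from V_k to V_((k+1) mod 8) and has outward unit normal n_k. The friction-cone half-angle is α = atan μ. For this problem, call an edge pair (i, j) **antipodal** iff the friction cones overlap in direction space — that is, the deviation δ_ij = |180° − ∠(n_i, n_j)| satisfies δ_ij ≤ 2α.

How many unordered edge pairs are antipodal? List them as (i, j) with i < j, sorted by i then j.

count = 9; pairs: (0,4), (0,5), (1,4), (1,5), (2,5), (2,6), (3,6), (3,7), (4,7)

α = atan 0.45 = 24.23°;  2α = 48.46°
n_0 = (+0.7170, +0.6971)
n_1 = (+0.2742, +0.9617)
n_2 = (-0.6058, +0.7956)
n_3 = (-0.9830, +0.1834)
n_4 = (-0.8303, -0.5573)
n_5 = (-0.0668, -0.9978)
n_6 = (+0.6011, -0.7992)
n_7 = (+0.9984, +0.0563)
  (0,1): δ = 150.11°  ·
  (0,2): δ = 96.91°  ·
  (0,3): δ = 54.76°  ·
  (0,4): δ = 10.33°  ✓
  (0,5): δ = 41.98°  ✓
  (0,6): δ = 82.76°  ·
  (0,7): δ = 139.03°  ·
  (1,2): δ = 126.80°  ·
  (1,3): δ = 84.65°  ·
  (1,4): δ = 40.22°  ✓
  (1,5): δ = 12.08°  ✓
  (1,6): δ = 52.86°  ·
  (1,7): δ = 109.14°  ·
  (2,3): δ = 137.85°  ·
  (2,4): δ = 93.42°  ·
  (2,5): δ = 41.12°  ✓
  (2,6): δ = 0.34°  ✓
  (2,7): δ = 55.94°  ·
  (3,4): δ = 135.57°  ·
  (3,5): δ = 83.26°  ·
  (3,6): δ = 42.48°  ✓
  (3,7): δ = 13.79°  ✓
  (4,5): δ = 127.70°  ·
  (4,6): δ = 86.92°  ·
  (4,7): δ = 30.64°  ✓
  (5,6): δ = 139.22°  ·
  (5,7): δ = 82.94°  ·
  (6,7): δ = 123.72°  ·
antipodal pairs: 9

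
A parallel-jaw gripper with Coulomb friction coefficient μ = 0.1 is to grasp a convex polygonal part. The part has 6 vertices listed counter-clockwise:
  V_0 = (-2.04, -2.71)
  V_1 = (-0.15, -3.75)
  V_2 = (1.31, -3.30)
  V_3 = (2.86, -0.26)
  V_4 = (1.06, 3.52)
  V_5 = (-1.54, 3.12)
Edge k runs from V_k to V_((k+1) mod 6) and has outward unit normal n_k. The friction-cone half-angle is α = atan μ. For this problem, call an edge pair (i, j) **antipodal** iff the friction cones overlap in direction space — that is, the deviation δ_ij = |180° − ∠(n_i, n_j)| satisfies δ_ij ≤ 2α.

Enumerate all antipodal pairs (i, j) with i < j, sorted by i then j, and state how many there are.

count = 1; pairs: (1,4)

α = atan 0.1 = 5.71°;  2α = 11.42°
n_0 = (-0.4821, -0.8761)
n_1 = (+0.2945, -0.9556)
n_2 = (+0.8909, -0.4542)
n_3 = (+0.9029, +0.4299)
n_4 = (-0.1521, +0.9884)
n_5 = (-0.9963, +0.0854)
  (0,1): δ = 134.05°  ·
  (0,2): δ = 88.19°  ·
  (0,3): δ = 35.71°  ·
  (0,4): δ = 37.57°  ·
  (0,5): δ = 113.92°  ·
  (1,2): δ = 134.15°  ·
  (1,3): δ = 81.67°  ·
  (1,4): δ = 8.38°  ✓
  (1,5): δ = 67.97°  ·
  (2,3): δ = 127.52°  ·
  (2,4): δ = 54.24°  ·
  (2,5): δ = 22.11°  ·
  (3,4): δ = 106.72°  ·
  (3,5): δ = 30.37°  ·
  (4,5): δ = 103.65°  ·
antipodal pairs: 1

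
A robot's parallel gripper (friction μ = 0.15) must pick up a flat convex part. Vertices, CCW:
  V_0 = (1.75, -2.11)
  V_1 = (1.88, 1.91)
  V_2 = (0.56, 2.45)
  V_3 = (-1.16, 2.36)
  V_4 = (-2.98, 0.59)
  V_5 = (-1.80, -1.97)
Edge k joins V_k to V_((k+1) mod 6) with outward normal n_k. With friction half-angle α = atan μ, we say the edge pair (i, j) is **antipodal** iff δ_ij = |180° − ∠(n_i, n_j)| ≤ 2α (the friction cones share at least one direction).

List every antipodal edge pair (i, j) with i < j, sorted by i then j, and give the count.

α = atan 0.15 = 8.53°;  2α = 17.06°
n_0 = (+0.9995, -0.0323)
n_1 = (+0.3786, +0.9255)
n_2 = (-0.0523, +0.9986)
n_3 = (-0.6972, +0.7169)
n_4 = (-0.9082, -0.4186)
n_5 = (-0.0394, -0.9992)
  (0,1): δ = 110.40°  ·
  (0,2): δ = 85.15°  ·
  (0,3): δ = 43.95°  ·
  (0,4): δ = 26.60°  ·
  (0,5): δ = 89.59°  ·
  (1,2): δ = 154.76°  ·
  (1,3): δ = 113.55°  ·
  (1,4): δ = 43.00°  ·
  (1,5): δ = 19.99°  ·
  (2,3): δ = 138.79°  ·
  (2,4): δ = 68.25°  ·
  (2,5): δ = 5.25°  ✓
  (3,4): δ = 109.46°  ·
  (3,5): δ = 46.46°  ·
  (4,5): δ = 117.01°  ·
antipodal pairs: 1

count = 1; pairs: (2,5)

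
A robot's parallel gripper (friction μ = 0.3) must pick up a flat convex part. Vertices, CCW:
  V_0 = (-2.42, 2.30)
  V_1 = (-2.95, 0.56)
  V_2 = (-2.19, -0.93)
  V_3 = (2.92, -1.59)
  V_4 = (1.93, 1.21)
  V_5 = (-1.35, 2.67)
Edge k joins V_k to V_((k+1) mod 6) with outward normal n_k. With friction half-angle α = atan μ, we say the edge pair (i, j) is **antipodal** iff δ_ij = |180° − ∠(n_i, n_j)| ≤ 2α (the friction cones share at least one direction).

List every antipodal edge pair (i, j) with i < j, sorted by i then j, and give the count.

α = atan 0.3 = 16.70°;  2α = 33.40°
n_0 = (-0.9566, +0.2914)
n_1 = (-0.8908, -0.4544)
n_2 = (-0.1281, -0.9918)
n_3 = (+0.9428, +0.3333)
n_4 = (+0.4067, +0.9136)
n_5 = (-0.3268, +0.9451)
  (0,1): δ = 136.03°  ·
  (0,2): δ = 80.42°  ·
  (0,3): δ = 36.41°  ·
  (0,4): δ = 82.95°  ·
  (0,5): δ = 126.02°  ·
  (1,2): δ = 124.38°  ·
  (1,3): δ = 7.55°  ✓
  (1,4): δ = 38.98°  ·
  (1,5): δ = 82.05°  ·
  (2,3): δ = 63.17°  ·
  (2,4): δ = 16.64°  ✓
  (2,5): δ = 26.43°  ✓
  (3,4): δ = 133.47°  ·
  (3,5): δ = 90.40°  ·
  (4,5): δ = 136.93°  ·
antipodal pairs: 3

count = 3; pairs: (1,3), (2,4), (2,5)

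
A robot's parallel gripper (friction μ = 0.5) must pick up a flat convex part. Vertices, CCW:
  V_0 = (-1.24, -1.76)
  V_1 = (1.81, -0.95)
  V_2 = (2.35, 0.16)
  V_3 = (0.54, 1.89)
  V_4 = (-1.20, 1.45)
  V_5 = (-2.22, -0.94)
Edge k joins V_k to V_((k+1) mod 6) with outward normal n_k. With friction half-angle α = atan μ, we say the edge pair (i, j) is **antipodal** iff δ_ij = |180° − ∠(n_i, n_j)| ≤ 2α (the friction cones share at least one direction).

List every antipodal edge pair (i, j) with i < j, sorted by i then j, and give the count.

α = atan 0.5 = 26.57°;  2α = 53.13°
n_0 = (+0.2567, -0.9665)
n_1 = (+0.8992, -0.4375)
n_2 = (+0.6910, +0.7229)
n_3 = (-0.2452, +0.9695)
n_4 = (-0.9197, +0.3925)
n_5 = (-0.6417, -0.7669)
  (0,1): δ = 130.82°  ·
  (0,2): δ = 58.58°  ·
  (0,3): δ = 0.68°  ✓
  (0,4): δ = 52.02°  ✓
  (0,5): δ = 125.21°  ·
  (1,2): δ = 107.76°  ·
  (1,3): δ = 49.87°  ✓
  (1,4): δ = 2.83°  ✓
  (1,5): δ = 76.02°  ·
  (2,3): δ = 122.10°  ·
  (2,4): δ = 69.41°  ·
  (2,5): δ = 3.79°  ✓
  (3,4): δ = 127.30°  ·
  (3,5): δ = 54.11°  ·
  (4,5): δ = 106.81°  ·
antipodal pairs: 5

count = 5; pairs: (0,3), (0,4), (1,3), (1,4), (2,5)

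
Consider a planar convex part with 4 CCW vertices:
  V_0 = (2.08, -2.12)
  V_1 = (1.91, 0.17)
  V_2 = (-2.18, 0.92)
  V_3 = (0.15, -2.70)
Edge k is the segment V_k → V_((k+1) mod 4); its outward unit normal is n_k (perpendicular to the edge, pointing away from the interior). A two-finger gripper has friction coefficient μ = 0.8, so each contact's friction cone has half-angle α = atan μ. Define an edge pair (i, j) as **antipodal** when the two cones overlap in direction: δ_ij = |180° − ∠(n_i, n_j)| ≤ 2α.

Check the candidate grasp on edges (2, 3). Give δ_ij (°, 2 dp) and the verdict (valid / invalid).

δ = 106.04°, invalid

α = atan 0.8 = 38.66°;  2α = 77.32°
edge 2: e_2 = (+2.33, -3.62);  n_2 = (-0.8409, -0.5412)
edge 3: e_3 = (+1.93, +0.58);  n_3 = (+0.2878, -0.9577)
∠(n_2, n_3) = 73.96°
δ = |180° − 73.96°| = 106.04°
106.04° > 2α = 77.32°  →  invalid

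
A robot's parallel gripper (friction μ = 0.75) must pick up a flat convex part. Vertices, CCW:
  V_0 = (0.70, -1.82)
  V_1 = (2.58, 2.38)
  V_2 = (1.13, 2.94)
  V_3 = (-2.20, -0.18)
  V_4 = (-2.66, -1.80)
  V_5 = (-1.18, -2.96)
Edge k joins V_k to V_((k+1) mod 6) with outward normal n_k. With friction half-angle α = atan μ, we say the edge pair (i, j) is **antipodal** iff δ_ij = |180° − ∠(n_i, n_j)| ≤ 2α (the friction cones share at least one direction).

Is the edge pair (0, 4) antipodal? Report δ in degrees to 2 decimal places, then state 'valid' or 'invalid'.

α = atan 0.75 = 36.87°;  2α = 73.74°
edge 0: e_0 = (+1.88, +4.20);  n_0 = (+0.9127, -0.4086)
edge 4: e_4 = (+1.48, -1.16);  n_4 = (-0.6169, -0.7871)
∠(n_0, n_4) = 103.97°
δ = |180° − 103.97°| = 76.03°
76.03° > 2α = 73.74°  →  invalid

δ = 76.03°, invalid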